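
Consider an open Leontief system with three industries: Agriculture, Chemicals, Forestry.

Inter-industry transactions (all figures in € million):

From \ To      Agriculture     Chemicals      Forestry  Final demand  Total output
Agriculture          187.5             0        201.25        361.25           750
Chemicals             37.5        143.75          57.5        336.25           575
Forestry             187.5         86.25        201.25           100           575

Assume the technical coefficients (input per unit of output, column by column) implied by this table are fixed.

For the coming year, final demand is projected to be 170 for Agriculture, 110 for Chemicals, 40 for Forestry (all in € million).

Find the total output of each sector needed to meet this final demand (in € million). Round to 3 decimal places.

x_A = 337.615, x_C = 200.874, x_F = 237.746

Technical coefficients a_ij = z_ij / X_j:
  a_AA = 187.5/750 = 0.25, a_CA = 37.5/750 = 0.05, a_FA = 187.5/750 = 0.25
  a_AC = 0/575 = 0.00, a_CC = 143.75/575 = 0.25, a_FC = 86.25/575 = 0.15
  a_AF = 201.25/575 = 0.35, a_CF = 57.5/575 = 0.10, a_FF = 201.25/575 = 0.35
I − A =
  [   0.75     0.00    -0.35]
  [  -0.05     0.75    -0.10]
  [  -0.25    -0.15     0.65]
Cofactors of I−A, C_ij = (−1)^(i+j)·(minor ij) (rows/columns in the sector order above):
  C_11 = (0.75)(0.65) − (-0.10)(-0.15) = 0.4725
  C_12 = −[(-0.05)(0.65) − (-0.10)(-0.25)] = 0.0575
  C_13 = (-0.05)(-0.15) − (0.75)(-0.25) = 0.1950
  C_21 = −[(0.00)(0.65) − (-0.35)(-0.15)] = 0.0525
  C_22 = (0.75)(0.65) − (-0.35)(-0.25) = 0.4000
  C_23 = −[(0.75)(-0.15) − (0.00)(-0.25)] = 0.1125
  C_31 = (0.00)(-0.10) − (-0.35)(0.75) = 0.2625
  C_32 = −[(0.75)(-0.10) − (-0.35)(-0.05)] = 0.0925
  C_33 = (0.75)(0.75) − (0.00)(-0.05) = 0.5625
det(I−A) = Σ_j (I−A)_1j·C_1j = (0.75)(0.4725) + (0.00)(0.0575) + (-0.35)(0.1950) = 0.286125
adj(I−A) = Cᵀ =
  [ 0.4725   0.0525   0.2625]
  [ 0.0575   0.4000   0.0925]
  [ 0.1950   0.1125   0.5625]
(I − A)⁻¹ = adj(I−A) / det(I−A) ≈
  [   1.6514     0.1835     0.9174]
  [   0.2010     1.3980     0.3233]
  [   0.6815     0.3932     1.9659]
x = (I − A)⁻¹ d = adj(I−A)·d / det(I−A), with det(I−A) = 0.286125:
  x_A = (0.4725·170 + 0.0525·110 + 0.2625·40) / 0.286125 = 96.60 / 0.286125 ≈ 337.615
  x_C = (0.0575·170 + 0.4000·110 + 0.0925·40) / 0.286125 = 57.475 / 0.286125 ≈ 200.874
  x_F = (0.1950·170 + 0.1125·110 + 0.5625·40) / 0.286125 = 68.025 / 0.286125 ≈ 237.746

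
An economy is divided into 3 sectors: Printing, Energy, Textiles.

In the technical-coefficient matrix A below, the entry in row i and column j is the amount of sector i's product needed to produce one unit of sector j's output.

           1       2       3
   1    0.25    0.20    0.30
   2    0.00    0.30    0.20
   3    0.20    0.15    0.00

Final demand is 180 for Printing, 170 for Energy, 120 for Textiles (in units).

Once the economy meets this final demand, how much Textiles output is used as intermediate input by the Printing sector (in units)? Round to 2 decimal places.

z_31 = 84.97

I − A =
  [   0.75    -0.20    -0.30]
  [   0.00     0.70    -0.20]
  [  -0.20    -0.15     1.00]
Cofactors of I−A, C_ij = (−1)^(i+j)·(minor ij) (rows/columns in the sector order above):
  C_11 = (0.70)(1.00) − (-0.20)(-0.15) = 0.6700
  C_12 = −[(0.00)(1.00) − (-0.20)(-0.20)] = 0.0400
  C_13 = (0.00)(-0.15) − (0.70)(-0.20) = 0.1400
  C_21 = −[(-0.20)(1.00) − (-0.30)(-0.15)] = 0.2450
  C_22 = (0.75)(1.00) − (-0.30)(-0.20) = 0.6900
  C_23 = −[(0.75)(-0.15) − (-0.20)(-0.20)] = 0.1525
  C_31 = (-0.20)(-0.20) − (-0.30)(0.70) = 0.2500
  C_32 = −[(0.75)(-0.20) − (-0.30)(0.00)] = 0.1500
  C_33 = (0.75)(0.70) − (-0.20)(0.00) = 0.5250
det(I−A) = Σ_j (I−A)_1j·C_1j = (0.75)(0.6700) + (-0.20)(0.0400) + (-0.30)(0.1400) = 0.4525
adj(I−A) = Cᵀ =
  [ 0.6700   0.2450   0.2500]
  [ 0.0400   0.6900   0.1500]
  [ 0.1400   0.1525   0.5250]
(I − A)⁻¹ = adj(I−A) / det(I−A) ≈
  [   1.4807     0.5414     0.5525]
  [   0.0884     1.5249     0.3315]
  [   0.3094     0.3370     1.1602]
First solve x = (I − A)⁻¹ d = adj(I−A)·d / det(I−A); in particular x_1 = (0.6700·180 + 0.2450·170 + 0.2500·120) / 0.4525 = 192.25 / 0.4525 ≈ 424.8619.
Intermediate flow from 3 to 1: z_31 = a_31 · x_1 = 0.20 × 192.25 / 0.4525 = 38.45 / 0.4525 ≈ 84.97.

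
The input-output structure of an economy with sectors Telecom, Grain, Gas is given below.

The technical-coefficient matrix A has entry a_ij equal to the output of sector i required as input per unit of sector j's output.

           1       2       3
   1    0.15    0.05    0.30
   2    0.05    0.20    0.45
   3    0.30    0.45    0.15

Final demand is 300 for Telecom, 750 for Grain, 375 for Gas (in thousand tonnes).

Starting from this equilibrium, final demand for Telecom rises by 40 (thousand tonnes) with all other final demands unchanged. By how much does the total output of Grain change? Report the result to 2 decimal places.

I − A =
  [   0.85    -0.05    -0.30]
  [  -0.05     0.80    -0.45]
  [  -0.30    -0.45     0.85]
Cofactors of I−A, C_ij = (−1)^(i+j)·(minor ij) (rows/columns in the sector order above):
  C_11 = (0.80)(0.85) − (-0.45)(-0.45) = 0.4775
  C_12 = −[(-0.05)(0.85) − (-0.45)(-0.30)] = 0.1775
  C_13 = (-0.05)(-0.45) − (0.80)(-0.30) = 0.2625
  C_21 = −[(-0.05)(0.85) − (-0.30)(-0.45)] = 0.1775
  C_22 = (0.85)(0.85) − (-0.30)(-0.30) = 0.6325
  C_23 = −[(0.85)(-0.45) − (-0.05)(-0.30)] = 0.3975
  C_31 = (-0.05)(-0.45) − (-0.30)(0.80) = 0.2625
  C_32 = −[(0.85)(-0.45) − (-0.30)(-0.05)] = 0.3975
  C_33 = (0.85)(0.80) − (-0.05)(-0.05) = 0.6775
det(I−A) = Σ_j (I−A)_1j·C_1j = (0.85)(0.4775) + (-0.05)(0.1775) + (-0.30)(0.2625) = 0.31825
adj(I−A) = Cᵀ =
  [ 0.4775   0.1775   0.2625]
  [ 0.1775   0.6325   0.3975]
  [ 0.2625   0.3975   0.6775]
(I − A)⁻¹ = adj(I−A) / det(I−A) ≈
  [   1.5004     0.5577     0.8248]
  [   0.5577     1.9874     1.2490]
  [   0.8248     1.2490     2.1288]
Δx = (I − A)⁻¹ Δd with Δd having +40 in the Telecom component and 0 elsewhere.
So Δx_2 = L_21 · (+40), where L_21 = adj(I−A)_21 / det(I−A) = 0.1775 / 0.31825.
Δx_2 = 0.1775 × (+40) / 0.31825 = 7.10 / 0.31825 ≈ 22.31.

Δx_2 = 22.31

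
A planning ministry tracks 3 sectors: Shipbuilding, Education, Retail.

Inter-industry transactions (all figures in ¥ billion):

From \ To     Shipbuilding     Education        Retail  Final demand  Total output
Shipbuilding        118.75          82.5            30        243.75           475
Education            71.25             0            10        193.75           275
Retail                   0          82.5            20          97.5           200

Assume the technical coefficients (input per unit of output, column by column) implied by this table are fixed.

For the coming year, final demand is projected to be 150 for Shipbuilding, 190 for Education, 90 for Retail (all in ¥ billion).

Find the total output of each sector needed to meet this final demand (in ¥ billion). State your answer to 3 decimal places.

Technical coefficients a_ij = z_ij / X_j:
  a_11 = 118.75/475 = 0.25, a_21 = 71.25/475 = 0.15, a_31 = 0/475 = 0.00
  a_12 = 82.5/275 = 0.30, a_22 = 0/275 = 0.00, a_32 = 82.5/275 = 0.30
  a_13 = 30/200 = 0.15, a_23 = 10/200 = 0.05, a_33 = 20/200 = 0.10
I − A =
  [   0.75    -0.30    -0.15]
  [  -0.15     1.00    -0.05]
  [   0.00    -0.30     0.90]
Cofactors of I−A, C_ij = (−1)^(i+j)·(minor ij) (rows/columns in the sector order above):
  C_11 = (1.00)(0.90) − (-0.05)(-0.30) = 0.8850
  C_12 = −[(-0.15)(0.90) − (-0.05)(0.00)] = 0.1350
  C_13 = (-0.15)(-0.30) − (1.00)(0.00) = 0.0450
  C_21 = −[(-0.30)(0.90) − (-0.15)(-0.30)] = 0.3150
  C_22 = (0.75)(0.90) − (-0.15)(0.00) = 0.6750
  C_23 = −[(0.75)(-0.30) − (-0.30)(0.00)] = 0.2250
  C_31 = (-0.30)(-0.05) − (-0.15)(1.00) = 0.1650
  C_32 = −[(0.75)(-0.05) − (-0.15)(-0.15)] = 0.0600
  C_33 = (0.75)(1.00) − (-0.30)(-0.15) = 0.7050
det(I−A) = Σ_j (I−A)_1j·C_1j = (0.75)(0.8850) + (-0.30)(0.1350) + (-0.15)(0.0450) = 0.6165
adj(I−A) = Cᵀ =
  [ 0.8850   0.3150   0.1650]
  [ 0.1350   0.6750   0.0600]
  [ 0.0450   0.2250   0.7050]
(I − A)⁻¹ = adj(I−A) / det(I−A) ≈
  [   1.4355     0.5109     0.2676]
  [   0.2190     1.0949     0.0973]
  [   0.0730     0.3650     1.1436]
x = (I − A)⁻¹ d = adj(I−A)·d / det(I−A), with det(I−A) = 0.6165:
  x_1 = (0.8850·150 + 0.3150·190 + 0.1650·90) / 0.6165 = 207.45 / 0.6165 ≈ 336.496
  x_2 = (0.1350·150 + 0.6750·190 + 0.0600·90) / 0.6165 = 153.90 / 0.6165 ≈ 249.635
  x_3 = (0.0450·150 + 0.2250·190 + 0.7050·90) / 0.6165 = 112.95 / 0.6165 ≈ 183.212

x_1 = 336.496, x_2 = 249.635, x_3 = 183.212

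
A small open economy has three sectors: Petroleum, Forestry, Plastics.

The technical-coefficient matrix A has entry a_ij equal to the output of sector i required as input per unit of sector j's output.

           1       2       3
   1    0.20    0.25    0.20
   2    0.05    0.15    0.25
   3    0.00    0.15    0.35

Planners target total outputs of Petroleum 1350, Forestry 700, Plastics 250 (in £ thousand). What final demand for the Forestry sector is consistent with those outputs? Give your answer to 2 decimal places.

I − A =
  [   0.80    -0.25    -0.20]
  [  -0.05     0.85    -0.25]
  [   0.00    -0.15     0.65]
d = (I − A) x:
  d_1 = (+0.80)·1350 + (-0.25)·700 + (-0.20)·250 = 855.00
  d_2 = (-0.05)·1350 + (+0.85)·700 + (-0.25)·250 = 465.00
  d_3 = (+0.00)·1350 + (-0.15)·700 + (+0.65)·250 = 57.50

d_2 = 465.00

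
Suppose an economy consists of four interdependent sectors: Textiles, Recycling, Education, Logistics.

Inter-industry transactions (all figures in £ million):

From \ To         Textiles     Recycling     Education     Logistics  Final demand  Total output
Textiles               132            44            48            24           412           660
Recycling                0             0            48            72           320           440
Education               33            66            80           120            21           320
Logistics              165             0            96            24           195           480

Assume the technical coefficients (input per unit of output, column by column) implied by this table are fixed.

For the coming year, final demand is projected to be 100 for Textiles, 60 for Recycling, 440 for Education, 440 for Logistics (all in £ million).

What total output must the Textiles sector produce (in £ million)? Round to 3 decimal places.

Technical coefficients a_ij = z_ij / X_j:
  a_11 = 132/660 = 0.20, a_21 = 0/660 = 0.00, a_31 = 33/660 = 0.05, a_41 = 165/660 = 0.25
  a_12 = 44/440 = 0.10, a_22 = 0/440 = 0.00, a_32 = 66/440 = 0.15, a_42 = 0/440 = 0.00
  a_13 = 48/320 = 0.15, a_23 = 48/320 = 0.15, a_33 = 80/320 = 0.25, a_43 = 96/320 = 0.30
  a_14 = 24/480 = 0.05, a_24 = 72/480 = 0.15, a_34 = 120/480 = 0.25, a_44 = 24/480 = 0.05
I − A =
  [   0.80    -0.10    -0.15    -0.05]
  [   0.00     1.00    -0.15    -0.15]
  [  -0.05    -0.15     0.75    -0.25]
  [  -0.25     0.00    -0.30     0.95]
Compute the cofactors C_ij = (−1)^(i+j)·(3×3 minor ij) of I−A; the adjugate is their transpose:
adj(I−A) = Cᵀ =
  [ 0.609375   0.087375   0.176250   0.092250]
  [ 0.046875   0.483375   0.153750   0.119250]
  [ 0.115625   0.123125   0.743750   0.221250]
  [ 0.196875   0.061875   0.281250   0.573750]
det(I−A) = Σ_j (I−A)_1j·C_1j = (0.80)(0.609375) + (-0.10)(0.046875) + (-0.15)(0.115625) + (-0.05)(0.196875) = 0.455625
(I − A)⁻¹ = adj(I−A) / det(I−A) ≈
  [   1.3374     0.1918     0.3868     0.2025]
  [   0.1029     1.0609     0.3374     0.2617]
  [   0.2538     0.2702     1.6324     0.4856]
  [   0.4321     0.1358     0.6173     1.2593]
x = (I − A)⁻¹ d = adj(I−A)·d / det(I−A), with det(I−A) = 0.455625:
  x_1 = (0.609375·100 + 0.087375·60 + 0.176250·440 + 0.092250·440) / 0.455625 = 184.32 / 0.455625 ≈ 404.543
  x_2 = (0.046875·100 + 0.483375·60 + 0.153750·440 + 0.119250·440) / 0.455625 = 153.81 / 0.455625 ≈ 337.580
  x_3 = (0.115625·100 + 0.123125·60 + 0.743750·440 + 0.221250·440) / 0.455625 = 443.55 / 0.455625 ≈ 973.498
  x_4 = (0.196875·100 + 0.061875·60 + 0.281250·440 + 0.573750·440) / 0.455625 = 399.60 / 0.455625 ≈ 877.037

x_1 = 404.543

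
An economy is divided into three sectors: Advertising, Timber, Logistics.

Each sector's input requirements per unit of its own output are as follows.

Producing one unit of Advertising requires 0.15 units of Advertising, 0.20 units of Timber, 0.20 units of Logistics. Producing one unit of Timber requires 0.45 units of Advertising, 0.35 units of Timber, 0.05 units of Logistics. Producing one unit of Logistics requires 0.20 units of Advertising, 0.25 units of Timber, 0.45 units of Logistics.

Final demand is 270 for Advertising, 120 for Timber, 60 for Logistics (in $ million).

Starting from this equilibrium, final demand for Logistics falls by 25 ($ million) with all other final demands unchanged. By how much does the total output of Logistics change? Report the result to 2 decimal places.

Δx_3 = -59.83

I − A =
  [   0.85    -0.45    -0.20]
  [  -0.20     0.65    -0.25]
  [  -0.20    -0.05     0.55]
Cofactors of I−A, C_ij = (−1)^(i+j)·(minor ij) (rows/columns in the sector order above):
  C_11 = (0.65)(0.55) − (-0.25)(-0.05) = 0.3450
  C_12 = −[(-0.20)(0.55) − (-0.25)(-0.20)] = 0.1600
  C_13 = (-0.20)(-0.05) − (0.65)(-0.20) = 0.1400
  C_21 = −[(-0.45)(0.55) − (-0.20)(-0.05)] = 0.2575
  C_22 = (0.85)(0.55) − (-0.20)(-0.20) = 0.4275
  C_23 = −[(0.85)(-0.05) − (-0.45)(-0.20)] = 0.1325
  C_31 = (-0.45)(-0.25) − (-0.20)(0.65) = 0.2425
  C_32 = −[(0.85)(-0.25) − (-0.20)(-0.20)] = 0.2525
  C_33 = (0.85)(0.65) − (-0.45)(-0.20) = 0.4625
det(I−A) = Σ_j (I−A)_1j·C_1j = (0.85)(0.3450) + (-0.45)(0.1600) + (-0.20)(0.1400) = 0.19325
adj(I−A) = Cᵀ =
  [ 0.3450   0.2575   0.2425]
  [ 0.1600   0.4275   0.2525]
  [ 0.1400   0.1325   0.4625]
(I − A)⁻¹ = adj(I−A) / det(I−A) ≈
  [   1.7853     1.3325     1.2549]
  [   0.8279     2.2122     1.3066]
  [   0.7245     0.6856     2.3933]
Δx = (I − A)⁻¹ Δd with Δd having -25 in the Logistics component and 0 elsewhere.
So Δx_3 = L_33 · (-25), where L_33 = adj(I−A)_33 / det(I−A) = 0.4625 / 0.19325.
Δx_3 = 0.4625 × (-25) / 0.19325 = -11.5625 / 0.19325 ≈ -59.83.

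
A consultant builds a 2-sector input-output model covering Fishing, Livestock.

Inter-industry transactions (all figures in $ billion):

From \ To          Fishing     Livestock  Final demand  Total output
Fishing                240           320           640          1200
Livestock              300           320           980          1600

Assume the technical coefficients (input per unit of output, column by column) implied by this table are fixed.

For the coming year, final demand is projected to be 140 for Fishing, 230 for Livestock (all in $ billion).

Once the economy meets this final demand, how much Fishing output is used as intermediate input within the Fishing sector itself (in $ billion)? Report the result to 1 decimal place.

Technical coefficients a_ij = z_ij / X_j:
  a_FF = 240/1200 = 0.20, a_LF = 300/1200 = 0.25
  a_FL = 320/1600 = 0.20, a_LL = 320/1600 = 0.20
I − A =
  [   0.80    -0.20]
  [  -0.25     0.80]
det(I−A) = (0.80)(0.80) − (-0.20)(-0.25) = 0.5900
adj(I−A) = [[0.80, 0.20], [0.25, 0.80]]
(I − A)⁻¹ = adj(I−A) / det(I−A) ≈
  [   1.3559     0.3390]
  [   0.4237     1.3559]
First solve x = (I − A)⁻¹ d = adj(I−A)·d / det(I−A); in particular x_F = (0.80·140 + 0.20·230) / 0.5900 = 158.00 / 0.5900 ≈ 267.797.
Intermediate flow from F to F: z_FF = a_FF · x_F = 0.20 × 158.00 / 0.5900 = 31.60 / 0.5900 ≈ 53.6.

z_FF = 53.6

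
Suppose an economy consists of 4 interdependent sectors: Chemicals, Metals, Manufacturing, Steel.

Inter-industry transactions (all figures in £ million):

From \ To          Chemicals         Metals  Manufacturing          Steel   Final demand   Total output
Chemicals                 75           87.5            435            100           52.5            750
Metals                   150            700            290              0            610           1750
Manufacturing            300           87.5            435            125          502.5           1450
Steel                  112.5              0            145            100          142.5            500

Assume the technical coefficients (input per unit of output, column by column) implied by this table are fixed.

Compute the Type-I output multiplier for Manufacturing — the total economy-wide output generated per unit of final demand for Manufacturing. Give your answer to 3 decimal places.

m_3 = 4.459

Technical coefficients a_ij = z_ij / X_j:
  a_11 = 75/750 = 0.10, a_21 = 150/750 = 0.20, a_31 = 300/750 = 0.40, a_41 = 112.5/750 = 0.15
  a_12 = 87.5/1750 = 0.05, a_22 = 700/1750 = 0.40, a_32 = 87.5/1750 = 0.05, a_42 = 0/1750 = 0.00
  a_13 = 435/1450 = 0.30, a_23 = 290/1450 = 0.20, a_33 = 435/1450 = 0.30, a_43 = 145/1450 = 0.10
  a_14 = 100/500 = 0.20, a_24 = 0/500 = 0.00, a_34 = 125/500 = 0.25, a_44 = 100/500 = 0.20
I − A =
  [   0.90    -0.05    -0.30    -0.20]
  [  -0.20     0.60    -0.20     0.00]
  [  -0.40    -0.05     0.70    -0.25]
  [  -0.15     0.00    -0.10     0.80]
Compute the cofactors C_ij = (−1)^(i+j)·(3×3 minor ij) of I−A; the adjugate is their transpose:
adj(I−A) = Cᵀ =
  [ 0.313000   0.039750   0.164000   0.129500]
  [ 0.178500   0.345250   0.190000   0.104000]
  [ 0.222500   0.052375   0.406000   0.182500]
  [ 0.086500   0.014000   0.081500   0.283000]
det(I−A) = Σ_j (I−A)_1j·C_1j = (0.90)(0.313000) + (-0.05)(0.178500) + (-0.30)(0.222500) + (-0.20)(0.086500) = 0.188725
(I − A)⁻¹ = adj(I−A) / det(I−A) ≈
  [   1.6585     0.2106     0.8690     0.6862]
  [   0.9458     1.8294     1.0068     0.5511]
  [   1.1790     0.2775     2.1513     0.9670]
  [   0.4583     0.0742     0.4318     1.4995]
The output multiplier for sector j is the column-j sum of the Leontief inverse (I − A)⁻¹ = adj(I−A) / det(I−A).
Column 3 of adj(I−A): (0.164000, 0.190000, 0.406000, 0.081500); det(I−A) = 0.188725.
m_3 = (0.164000 + 0.190000 + 0.406000 + 0.081500) / 0.188725 = 0.8415 / 0.188725 ≈ 4.459.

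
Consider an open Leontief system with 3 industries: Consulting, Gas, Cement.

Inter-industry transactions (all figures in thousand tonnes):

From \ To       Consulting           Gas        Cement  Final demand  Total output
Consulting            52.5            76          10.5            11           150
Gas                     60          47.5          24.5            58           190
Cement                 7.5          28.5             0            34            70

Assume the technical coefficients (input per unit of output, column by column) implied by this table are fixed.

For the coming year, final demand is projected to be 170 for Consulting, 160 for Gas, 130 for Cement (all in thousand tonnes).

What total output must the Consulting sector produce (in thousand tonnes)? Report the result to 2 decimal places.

x_1 = 805.89

Technical coefficients a_ij = z_ij / X_j:
  a_11 = 52.5/150 = 0.35, a_21 = 60/150 = 0.40, a_31 = 7.5/150 = 0.05
  a_12 = 76/190 = 0.40, a_22 = 47.5/190 = 0.25, a_32 = 28.5/190 = 0.15
  a_13 = 10.5/70 = 0.15, a_23 = 24.5/70 = 0.35, a_33 = 0/70 = 0.00
I − A =
  [   0.65    -0.40    -0.15]
  [  -0.40     0.75    -0.35]
  [  -0.05    -0.15     1.00]
Cofactors of I−A, C_ij = (−1)^(i+j)·(minor ij) (rows/columns in the sector order above):
  C_11 = (0.75)(1.00) − (-0.35)(-0.15) = 0.6975
  C_12 = −[(-0.40)(1.00) − (-0.35)(-0.05)] = 0.4175
  C_13 = (-0.40)(-0.15) − (0.75)(-0.05) = 0.0975
  C_21 = −[(-0.40)(1.00) − (-0.15)(-0.15)] = 0.4225
  C_22 = (0.65)(1.00) − (-0.15)(-0.05) = 0.6425
  C_23 = −[(0.65)(-0.15) − (-0.40)(-0.05)] = 0.1175
  C_31 = (-0.40)(-0.35) − (-0.15)(0.75) = 0.2525
  C_32 = −[(0.65)(-0.35) − (-0.15)(-0.40)] = 0.2875
  C_33 = (0.65)(0.75) − (-0.40)(-0.40) = 0.3275
det(I−A) = Σ_j (I−A)_1j·C_1j = (0.65)(0.6975) + (-0.40)(0.4175) + (-0.15)(0.0975) = 0.27175
adj(I−A) = Cᵀ =
  [ 0.6975   0.4225   0.2525]
  [ 0.4175   0.6425   0.2875]
  [ 0.0975   0.1175   0.3275]
(I − A)⁻¹ = adj(I−A) / det(I−A) ≈
  [   2.5667     1.5547     0.9292]
  [   1.5363     2.3643     1.0580]
  [   0.3588     0.4324     1.2052]
x = (I − A)⁻¹ d = adj(I−A)·d / det(I−A), with det(I−A) = 0.27175:
  x_1 = (0.6975·170 + 0.4225·160 + 0.2525·130) / 0.27175 = 219.00 / 0.27175 ≈ 805.89
  x_2 = (0.4175·170 + 0.6425·160 + 0.2875·130) / 0.27175 = 211.15 / 0.27175 ≈ 777.00
  x_3 = (0.0975·170 + 0.1175·160 + 0.3275·130) / 0.27175 = 77.95 / 0.27175 ≈ 286.84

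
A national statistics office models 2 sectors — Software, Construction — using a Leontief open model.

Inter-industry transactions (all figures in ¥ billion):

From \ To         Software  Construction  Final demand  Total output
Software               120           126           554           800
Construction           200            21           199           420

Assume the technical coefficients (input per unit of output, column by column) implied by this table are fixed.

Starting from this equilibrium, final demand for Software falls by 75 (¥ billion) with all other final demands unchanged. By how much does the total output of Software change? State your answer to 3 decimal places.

Technical coefficients a_ij = z_ij / X_j:
  a_SS = 120/800 = 0.15, a_CS = 200/800 = 0.25
  a_SC = 126/420 = 0.30, a_CC = 21/420 = 0.05
I − A =
  [   0.85    -0.30]
  [  -0.25     0.95]
det(I−A) = (0.85)(0.95) − (-0.30)(-0.25) = 0.7325
adj(I−A) = [[0.95, 0.30], [0.25, 0.85]]
(I − A)⁻¹ = adj(I−A) / det(I−A) ≈
  [   1.2969     0.4096]
  [   0.3413     1.1604]
Δx = (I − A)⁻¹ Δd with Δd having -75 in the Software component and 0 elsewhere.
So Δx_S = L_SS · (-75), where L_SS = adj(I−A)_SS / det(I−A) = 0.95 / 0.7325.
Δx_S = 0.95 × (-75) / 0.7325 = -71.25 / 0.7325 ≈ -97.270.

Δx_S = -97.270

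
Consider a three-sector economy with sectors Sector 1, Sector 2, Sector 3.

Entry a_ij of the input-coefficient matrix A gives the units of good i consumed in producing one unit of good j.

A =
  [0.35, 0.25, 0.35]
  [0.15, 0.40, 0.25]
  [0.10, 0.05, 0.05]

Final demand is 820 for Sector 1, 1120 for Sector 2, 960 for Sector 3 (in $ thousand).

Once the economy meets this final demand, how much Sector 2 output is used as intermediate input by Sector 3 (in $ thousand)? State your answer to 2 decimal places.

z_23 = 385.81

I − A =
  [   0.65    -0.25    -0.35]
  [  -0.15     0.60    -0.25]
  [  -0.10    -0.05     0.95]
Cofactors of I−A, C_ij = (−1)^(i+j)·(minor ij) (rows/columns in the sector order above):
  C_11 = (0.60)(0.95) − (-0.25)(-0.05) = 0.5575
  C_12 = −[(-0.15)(0.95) − (-0.25)(-0.10)] = 0.1675
  C_13 = (-0.15)(-0.05) − (0.60)(-0.10) = 0.0675
  C_21 = −[(-0.25)(0.95) − (-0.35)(-0.05)] = 0.2550
  C_22 = (0.65)(0.95) − (-0.35)(-0.10) = 0.5825
  C_23 = −[(0.65)(-0.05) − (-0.25)(-0.10)] = 0.0575
  C_31 = (-0.25)(-0.25) − (-0.35)(0.60) = 0.2725
  C_32 = −[(0.65)(-0.25) − (-0.35)(-0.15)] = 0.2150
  C_33 = (0.65)(0.60) − (-0.25)(-0.15) = 0.3525
det(I−A) = Σ_j (I−A)_1j·C_1j = (0.65)(0.5575) + (-0.25)(0.1675) + (-0.35)(0.0675) = 0.296875
adj(I−A) = Cᵀ =
  [ 0.5575   0.2550   0.2725]
  [ 0.1675   0.5825   0.2150]
  [ 0.0675   0.0575   0.3525]
(I − A)⁻¹ = adj(I−A) / det(I−A) ≈
  [   1.8779     0.8589     0.9179]
  [   0.5642     1.9621     0.7242]
  [   0.2274     0.1937     1.1874]
First solve x = (I − A)⁻¹ d = adj(I−A)·d / det(I−A); in particular x_3 = (0.0675·820 + 0.0575·1120 + 0.3525·960) / 0.296875 = 458.15 / 0.296875 ≈ 1543.2421.
Intermediate flow from 2 to 3: z_23 = a_23 · x_3 = 0.25 × 458.15 / 0.296875 = 114.5375 / 0.296875 ≈ 385.81.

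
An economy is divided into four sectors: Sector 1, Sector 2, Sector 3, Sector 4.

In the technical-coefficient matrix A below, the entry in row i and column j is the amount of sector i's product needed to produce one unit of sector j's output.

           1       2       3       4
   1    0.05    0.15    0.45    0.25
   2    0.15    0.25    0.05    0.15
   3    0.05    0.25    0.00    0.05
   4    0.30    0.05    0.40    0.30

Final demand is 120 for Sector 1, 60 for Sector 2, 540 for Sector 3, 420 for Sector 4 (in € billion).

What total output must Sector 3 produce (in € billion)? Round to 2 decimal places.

x_3 = 834.62

I − A =
  [   0.95    -0.15    -0.45    -0.25]
  [  -0.15     0.75    -0.05    -0.15]
  [  -0.05    -0.25     1.00    -0.05]
  [  -0.30    -0.05    -0.40     0.70]
Compute the cofactors C_ij = (−1)^(i+j)·(3×3 minor ij) of I−A; the adjugate is their transpose:
adj(I−A) = Cᵀ =
  [ 0.478625   0.219375   0.322750   0.241000]
  [ 0.152500   0.543500   0.169000   0.183000]
  [ 0.075000   0.158000   0.411000   0.090000]
  [ 0.258875   0.223125   0.385250   0.644000]
det(I−A) = Σ_j (I−A)_1j·C_1j = (0.95)(0.478625) + (-0.15)(0.152500) + (-0.45)(0.075000) + (-0.25)(0.258875) = 0.33335
(I − A)⁻¹ = adj(I−A) / det(I−A) ≈
  [   1.4358     0.6581     0.9682     0.7230]
  [   0.4575     1.6304     0.5070     0.5490]
  [   0.2250     0.4740     1.2329     0.2700]
  [   0.7766     0.6693     1.1557     1.9319]
x = (I − A)⁻¹ d = adj(I−A)·d / det(I−A), with det(I−A) = 0.33335:
  x_1 = (0.478625·120 + 0.219375·60 + 0.322750·540 + 0.241000·420) / 0.33335 = 346.1025 / 0.33335 ≈ 1038.26
  x_2 = (0.152500·120 + 0.543500·60 + 0.169000·540 + 0.183000·420) / 0.33335 = 219.03 / 0.33335 ≈ 657.06
  x_3 = (0.075000·120 + 0.158000·60 + 0.411000·540 + 0.090000·420) / 0.33335 = 278.22 / 0.33335 ≈ 834.62
  x_4 = (0.258875·120 + 0.223125·60 + 0.385250·540 + 0.644000·420) / 0.33335 = 522.9675 / 0.33335 ≈ 1568.82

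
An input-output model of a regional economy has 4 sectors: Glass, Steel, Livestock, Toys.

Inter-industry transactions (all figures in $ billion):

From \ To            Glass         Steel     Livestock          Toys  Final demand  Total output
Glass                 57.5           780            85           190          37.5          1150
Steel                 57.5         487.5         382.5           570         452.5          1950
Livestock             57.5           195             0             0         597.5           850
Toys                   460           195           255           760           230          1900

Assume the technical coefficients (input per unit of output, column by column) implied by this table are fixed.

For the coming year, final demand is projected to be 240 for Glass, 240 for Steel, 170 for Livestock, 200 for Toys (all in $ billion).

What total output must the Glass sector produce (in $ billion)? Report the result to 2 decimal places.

x_G = 868.95

Technical coefficients a_ij = z_ij / X_j:
  a_GG = 57.5/1150 = 0.05, a_SG = 57.5/1150 = 0.05, a_LG = 57.5/1150 = 0.05, a_TG = 460/1150 = 0.40
  a_GS = 780/1950 = 0.40, a_SS = 487.5/1950 = 0.25, a_LS = 195/1950 = 0.10, a_TS = 195/1950 = 0.10
  a_GL = 85/850 = 0.10, a_SL = 382.5/850 = 0.45, a_LL = 0/850 = 0.00, a_TL = 255/850 = 0.30
  a_GT = 190/1900 = 0.10, a_ST = 570/1900 = 0.30, a_LT = 0/1900 = 0.00, a_TT = 760/1900 = 0.40
I − A =
  [   0.95    -0.40    -0.10    -0.10]
  [  -0.05     0.75    -0.45    -0.30]
  [  -0.05    -0.10     1.00     0.00]
  [  -0.40    -0.10    -0.30     0.60]
Compute the cofactors C_ij = (−1)^(i+j)·(3×3 minor ij) of I−A; the adjugate is their transpose:
adj(I−A) = Cᵀ =
  [ 0.38400   0.25900   0.21300   0.19350]
  [ 0.16800   0.52550   0.34050   0.29075]
  [ 0.03600   0.06550   0.30850   0.03875]
  [ 0.30200   0.29300   0.35300   0.63650]
det(I−A) = Σ_j (I−A)_1j·C_1j = (0.95)(0.38400) + (-0.40)(0.16800) + (-0.10)(0.03600) + (-0.10)(0.30200) = 0.2638
(I − A)⁻¹ = adj(I−A) / det(I−A) ≈
  [   1.4556     0.9818     0.8074     0.7335]
  [   0.6368     1.9920     1.2908     1.1022]
  [   0.1365     0.2483     1.1694     0.1469]
  [   1.1448     1.1107     1.3381     2.4128]
x = (I − A)⁻¹ d = adj(I−A)·d / det(I−A), with det(I−A) = 0.2638:
  x_G = (0.38400·240 + 0.25900·240 + 0.21300·170 + 0.19350·200) / 0.2638 = 229.23 / 0.2638 ≈ 868.95
  x_S = (0.16800·240 + 0.52550·240 + 0.34050·170 + 0.29075·200) / 0.2638 = 282.475 / 0.2638 ≈ 1070.79
  x_L = (0.03600·240 + 0.06550·240 + 0.30850·170 + 0.03875·200) / 0.2638 = 84.555 / 0.2638 ≈ 320.53
  x_T = (0.30200·240 + 0.29300·240 + 0.35300·170 + 0.63650·200) / 0.2638 = 330.11 / 0.2638 ≈ 1251.36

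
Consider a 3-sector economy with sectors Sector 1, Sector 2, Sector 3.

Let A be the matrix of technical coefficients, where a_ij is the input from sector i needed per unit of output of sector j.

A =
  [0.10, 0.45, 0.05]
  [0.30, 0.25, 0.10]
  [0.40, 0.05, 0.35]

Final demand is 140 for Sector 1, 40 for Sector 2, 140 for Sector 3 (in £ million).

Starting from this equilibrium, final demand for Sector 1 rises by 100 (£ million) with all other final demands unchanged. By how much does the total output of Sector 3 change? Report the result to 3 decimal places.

I − A =
  [   0.90    -0.45    -0.05]
  [  -0.30     0.75    -0.10]
  [  -0.40    -0.05     0.65]
Cofactors of I−A, C_ij = (−1)^(i+j)·(minor ij) (rows/columns in the sector order above):
  C_11 = (0.75)(0.65) − (-0.10)(-0.05) = 0.4825
  C_12 = −[(-0.30)(0.65) − (-0.10)(-0.40)] = 0.2350
  C_13 = (-0.30)(-0.05) − (0.75)(-0.40) = 0.3150
  C_21 = −[(-0.45)(0.65) − (-0.05)(-0.05)] = 0.2950
  C_22 = (0.90)(0.65) − (-0.05)(-0.40) = 0.5650
  C_23 = −[(0.90)(-0.05) − (-0.45)(-0.40)] = 0.2250
  C_31 = (-0.45)(-0.10) − (-0.05)(0.75) = 0.0825
  C_32 = −[(0.90)(-0.10) − (-0.05)(-0.30)] = 0.1050
  C_33 = (0.90)(0.75) − (-0.45)(-0.30) = 0.5400
det(I−A) = Σ_j (I−A)_1j·C_1j = (0.90)(0.4825) + (-0.45)(0.2350) + (-0.05)(0.3150) = 0.31275
adj(I−A) = Cᵀ =
  [ 0.4825   0.2950   0.0825]
  [ 0.2350   0.5650   0.1050]
  [ 0.3150   0.2250   0.5400]
(I − A)⁻¹ = adj(I−A) / det(I−A) ≈
  [   1.5428     0.9432     0.2638]
  [   0.7514     1.8066     0.3357]
  [   1.0072     0.7194     1.7266]
Δx = (I − A)⁻¹ Δd with Δd having +100 in the Sector 1 component and 0 elsewhere.
So Δx_3 = L_31 · (+100), where L_31 = adj(I−A)_31 / det(I−A) = 0.3150 / 0.31275.
Δx_3 = 0.3150 × (+100) / 0.31275 = 31.50 / 0.31275 ≈ 100.719.

Δx_3 = 100.719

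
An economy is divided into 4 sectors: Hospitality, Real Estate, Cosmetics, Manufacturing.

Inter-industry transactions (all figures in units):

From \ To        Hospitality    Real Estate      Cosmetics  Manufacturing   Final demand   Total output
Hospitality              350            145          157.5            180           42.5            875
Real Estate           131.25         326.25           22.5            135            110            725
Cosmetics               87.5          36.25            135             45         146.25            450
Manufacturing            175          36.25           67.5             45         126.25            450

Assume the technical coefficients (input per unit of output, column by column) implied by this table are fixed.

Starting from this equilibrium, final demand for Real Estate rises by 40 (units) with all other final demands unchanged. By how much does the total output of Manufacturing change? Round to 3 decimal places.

Δx_M = 22.388

Technical coefficients a_ij = z_ij / X_j:
  a_HH = 350/875 = 0.40, a_RH = 131.25/875 = 0.15, a_CH = 87.5/875 = 0.10, a_MH = 175/875 = 0.20
  a_HR = 145/725 = 0.20, a_RR = 326.25/725 = 0.45, a_CR = 36.25/725 = 0.05, a_MR = 36.25/725 = 0.05
  a_HC = 157.5/450 = 0.35, a_RC = 22.5/450 = 0.05, a_CC = 135/450 = 0.30, a_MC = 67.5/450 = 0.15
  a_HM = 180/450 = 0.40, a_RM = 135/450 = 0.30, a_CM = 45/450 = 0.10, a_MM = 45/450 = 0.10
I − A =
  [   0.60    -0.20    -0.35    -0.40]
  [  -0.15     0.55    -0.05    -0.30]
  [  -0.10    -0.05     0.70    -0.10]
  [  -0.20    -0.05    -0.15     0.90]
Compute the cofactors C_ij = (−1)^(i+j)·(3×3 minor ij) of I−A; the adjugate is their transpose:
adj(I−A) = Cᵀ =
  [ 0.323000   0.157500   0.220000   0.220500]
  [ 0.144250   0.268500   0.127250   0.167750]
  [ 0.069500   0.050000   0.202000   0.070000]
  [ 0.091375   0.058250   0.089625   0.185625]
det(I−A) = Σ_j (I−A)_1j·C_1j = (0.60)(0.323000) + (-0.20)(0.144250) + (-0.35)(0.069500) + (-0.40)(0.091375) = 0.104075
(I − A)⁻¹ = adj(I−A) / det(I−A) ≈
  [   3.1035     1.5133     2.1139     2.1187]
  [   1.3860     2.5799     1.2227     1.6118]
  [   0.6678     0.4804     1.9409     0.6726]
  [   0.8780     0.5597     0.8612     1.7836]
Δx = (I − A)⁻¹ Δd with Δd having +40 in the Real Estate component and 0 elsewhere.
So Δx_M = L_MR · (+40), where L_MR = adj(I−A)_MR / det(I−A) = 0.058250 / 0.104075.
Δx_M = 0.058250 × (+40) / 0.104075 = 2.33 / 0.104075 ≈ 22.388.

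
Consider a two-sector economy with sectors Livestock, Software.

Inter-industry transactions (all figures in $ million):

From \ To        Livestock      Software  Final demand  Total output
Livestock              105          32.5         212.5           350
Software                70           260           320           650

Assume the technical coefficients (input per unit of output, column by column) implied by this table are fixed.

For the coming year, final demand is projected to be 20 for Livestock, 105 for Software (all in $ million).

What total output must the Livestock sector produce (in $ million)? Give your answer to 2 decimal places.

Technical coefficients a_ij = z_ij / X_j:
  a_11 = 105/350 = 0.30, a_21 = 70/350 = 0.20
  a_12 = 32.5/650 = 0.05, a_22 = 260/650 = 0.40
I − A =
  [   0.70    -0.05]
  [  -0.20     0.60]
det(I−A) = (0.70)(0.60) − (-0.05)(-0.20) = 0.4100
adj(I−A) = [[0.60, 0.05], [0.20, 0.70]]
(I − A)⁻¹ = adj(I−A) / det(I−A) ≈
  [   1.4634     0.1220]
  [   0.4878     1.7073]
x = (I − A)⁻¹ d = adj(I−A)·d / det(I−A), with det(I−A) = 0.4100:
  x_1 = (0.60·20 + 0.05·105) / 0.4100 = 17.25 / 0.4100 ≈ 42.07
  x_2 = (0.20·20 + 0.70·105) / 0.4100 = 77.50 / 0.4100 ≈ 189.02

x_1 = 42.07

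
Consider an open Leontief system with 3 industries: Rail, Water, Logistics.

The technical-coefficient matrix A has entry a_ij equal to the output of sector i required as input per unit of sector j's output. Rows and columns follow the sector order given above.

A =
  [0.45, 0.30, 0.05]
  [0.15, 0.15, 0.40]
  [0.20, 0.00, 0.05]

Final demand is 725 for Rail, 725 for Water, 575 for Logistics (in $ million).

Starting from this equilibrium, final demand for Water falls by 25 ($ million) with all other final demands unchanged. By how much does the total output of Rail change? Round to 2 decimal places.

I − A =
  [   0.55    -0.30    -0.05]
  [  -0.15     0.85    -0.40]
  [  -0.20     0.00     0.95]
Cofactors of I−A, C_ij = (−1)^(i+j)·(minor ij) (rows/columns in the sector order above):
  C_11 = (0.85)(0.95) − (-0.40)(0.00) = 0.8075
  C_12 = −[(-0.15)(0.95) − (-0.40)(-0.20)] = 0.2225
  C_13 = (-0.15)(0.00) − (0.85)(-0.20) = 0.1700
  C_21 = −[(-0.30)(0.95) − (-0.05)(0.00)] = 0.2850
  C_22 = (0.55)(0.95) − (-0.05)(-0.20) = 0.5125
  C_23 = −[(0.55)(0.00) − (-0.30)(-0.20)] = 0.0600
  C_31 = (-0.30)(-0.40) − (-0.05)(0.85) = 0.1625
  C_32 = −[(0.55)(-0.40) − (-0.05)(-0.15)] = 0.2275
  C_33 = (0.55)(0.85) − (-0.30)(-0.15) = 0.4225
det(I−A) = Σ_j (I−A)_1j·C_1j = (0.55)(0.8075) + (-0.30)(0.2225) + (-0.05)(0.1700) = 0.368875
adj(I−A) = Cᵀ =
  [ 0.8075   0.2850   0.1625]
  [ 0.2225   0.5125   0.2275]
  [ 0.1700   0.0600   0.4225]
(I − A)⁻¹ = adj(I−A) / det(I−A) ≈
  [   2.1891     0.7726     0.4405]
  [   0.6032     1.3894     0.6167]
  [   0.4609     0.1627     1.1454]
Δx = (I − A)⁻¹ Δd with Δd having -25 in the Water component and 0 elsewhere.
So Δx_R = L_RW · (-25), where L_RW = adj(I−A)_RW / det(I−A) = 0.2850 / 0.368875.
Δx_R = 0.2850 × (-25) / 0.368875 = -7.125 / 0.368875 ≈ -19.32.

Δx_R = -19.32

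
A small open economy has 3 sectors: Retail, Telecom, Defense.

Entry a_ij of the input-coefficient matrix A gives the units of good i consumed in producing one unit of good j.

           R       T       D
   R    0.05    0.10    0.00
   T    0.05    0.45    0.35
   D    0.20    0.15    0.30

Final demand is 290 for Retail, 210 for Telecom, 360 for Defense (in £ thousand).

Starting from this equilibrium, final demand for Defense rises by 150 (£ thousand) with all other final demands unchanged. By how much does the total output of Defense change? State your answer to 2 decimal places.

I − A =
  [   0.95    -0.10     0.00]
  [  -0.05     0.55    -0.35]
  [  -0.20    -0.15     0.70]
Cofactors of I−A, C_ij = (−1)^(i+j)·(minor ij) (rows/columns in the sector order above):
  C_11 = (0.55)(0.70) − (-0.35)(-0.15) = 0.3325
  C_12 = −[(-0.05)(0.70) − (-0.35)(-0.20)] = 0.1050
  C_13 = (-0.05)(-0.15) − (0.55)(-0.20) = 0.1175
  C_21 = −[(-0.10)(0.70) − (0.00)(-0.15)] = 0.0700
  C_22 = (0.95)(0.70) − (0.00)(-0.20) = 0.6650
  C_23 = −[(0.95)(-0.15) − (-0.10)(-0.20)] = 0.1625
  C_31 = (-0.10)(-0.35) − (0.00)(0.55) = 0.0350
  C_32 = −[(0.95)(-0.35) − (0.00)(-0.05)] = 0.3325
  C_33 = (0.95)(0.55) − (-0.10)(-0.05) = 0.5175
det(I−A) = Σ_j (I−A)_1j·C_1j = (0.95)(0.3325) + (-0.10)(0.1050) + (0.00)(0.1175) = 0.305375
adj(I−A) = Cᵀ =
  [ 0.3325   0.0700   0.0350]
  [ 0.1050   0.6650   0.3325]
  [ 0.1175   0.1625   0.5175]
(I − A)⁻¹ = adj(I−A) / det(I−A) ≈
  [   1.0888     0.2292     0.1146]
  [   0.3438     2.1777     1.0888]
  [   0.3848     0.5321     1.6946]
Δx = (I − A)⁻¹ Δd with Δd having +150 in the Defense component and 0 elsewhere.
So Δx_D = L_DD · (+150), where L_DD = adj(I−A)_DD / det(I−A) = 0.5175 / 0.305375.
Δx_D = 0.5175 × (+150) / 0.305375 = 77.625 / 0.305375 ≈ 254.20.

Δx_D = 254.20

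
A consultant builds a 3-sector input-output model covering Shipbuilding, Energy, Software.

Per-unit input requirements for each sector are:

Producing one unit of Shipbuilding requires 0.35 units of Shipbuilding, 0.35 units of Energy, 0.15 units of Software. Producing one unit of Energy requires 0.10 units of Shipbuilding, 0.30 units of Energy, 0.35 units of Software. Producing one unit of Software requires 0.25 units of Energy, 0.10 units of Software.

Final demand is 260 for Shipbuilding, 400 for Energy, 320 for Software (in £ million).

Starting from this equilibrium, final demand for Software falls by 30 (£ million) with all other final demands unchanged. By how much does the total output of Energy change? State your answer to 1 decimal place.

I − A =
  [   0.65    -0.10     0.00]
  [  -0.35     0.70    -0.25]
  [  -0.15    -0.35     0.90]
Cofactors of I−A, C_ij = (−1)^(i+j)·(minor ij) (rows/columns in the sector order above):
  C_11 = (0.70)(0.90) − (-0.25)(-0.35) = 0.5425
  C_12 = −[(-0.35)(0.90) − (-0.25)(-0.15)] = 0.3525
  C_13 = (-0.35)(-0.35) − (0.70)(-0.15) = 0.2275
  C_21 = −[(-0.10)(0.90) − (0.00)(-0.35)] = 0.0900
  C_22 = (0.65)(0.90) − (0.00)(-0.15) = 0.5850
  C_23 = −[(0.65)(-0.35) − (-0.10)(-0.15)] = 0.2425
  C_31 = (-0.10)(-0.25) − (0.00)(0.70) = 0.0250
  C_32 = −[(0.65)(-0.25) − (0.00)(-0.35)] = 0.1625
  C_33 = (0.65)(0.70) − (-0.10)(-0.35) = 0.4200
det(I−A) = Σ_j (I−A)_1j·C_1j = (0.65)(0.5425) + (-0.10)(0.3525) + (0.00)(0.2275) = 0.317375
adj(I−A) = Cᵀ =
  [ 0.5425   0.0900   0.0250]
  [ 0.3525   0.5850   0.1625]
  [ 0.2275   0.2425   0.4200]
(I − A)⁻¹ = adj(I−A) / det(I−A) ≈
  [   1.7093     0.2836     0.0788]
  [   1.1107     1.8432     0.5120]
  [   0.7168     0.7641     1.3234]
Δx = (I − A)⁻¹ Δd with Δd having -30 in the Software component and 0 elsewhere.
So Δx_2 = L_23 · (-30), where L_23 = adj(I−A)_23 / det(I−A) = 0.1625 / 0.317375.
Δx_2 = 0.1625 × (-30) / 0.317375 = -4.875 / 0.317375 ≈ -15.4.

Δx_2 = -15.4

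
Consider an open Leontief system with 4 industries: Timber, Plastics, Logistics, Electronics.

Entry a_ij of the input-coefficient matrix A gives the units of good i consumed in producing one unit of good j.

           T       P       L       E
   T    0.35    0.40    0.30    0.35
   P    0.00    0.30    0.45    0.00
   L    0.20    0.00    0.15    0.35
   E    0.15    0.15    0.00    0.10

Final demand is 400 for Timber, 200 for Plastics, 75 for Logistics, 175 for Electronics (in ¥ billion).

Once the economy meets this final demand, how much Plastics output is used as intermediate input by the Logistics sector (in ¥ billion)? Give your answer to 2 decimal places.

z_PL = 342.88

I − A =
  [   0.65    -0.40    -0.30    -0.35]
  [   0.00     0.70    -0.45     0.00]
  [  -0.20     0.00     0.85    -0.35]
  [  -0.15    -0.15     0.00     0.90]
Compute the cofactors C_ij = (−1)^(i+j)·(3×3 minor ij) of I−A; the adjugate is their transpose:
adj(I−A) = Cᵀ =
  [ 0.511875   0.366375   0.374625   0.344750]
  [ 0.104625   0.382875   0.239625   0.133875]
  [ 0.162750   0.137625   0.372750   0.208250]
  [ 0.102750   0.124875   0.102375   0.308750]
det(I−A) = Σ_j (I−A)_1j·C_1j = (0.65)(0.511875) + (-0.40)(0.104625) + (-0.30)(0.162750) + (-0.35)(0.102750) = 0.20608125
(I − A)⁻¹ = adj(I−A) / det(I−A) ≈
  [   2.4839     1.7778     1.8179     1.6729]
  [   0.5077     1.8579     1.1628     0.6496]
  [   0.7897     0.6678     1.8088     1.0105]
  [   0.4986     0.6060     0.4968     1.4982]
First solve x = (I − A)⁻¹ d = adj(I−A)·d / det(I−A); in particular x_L = (0.162750·400 + 0.137625·200 + 0.372750·75 + 0.208250·175) / 0.20608125 = 157.025 / 0.20608125 ≈ 761.9568.
Intermediate flow from P to L: z_PL = a_PL · x_L = 0.45 × 157.025 / 0.20608125 = 70.66125 / 0.20608125 ≈ 342.88.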